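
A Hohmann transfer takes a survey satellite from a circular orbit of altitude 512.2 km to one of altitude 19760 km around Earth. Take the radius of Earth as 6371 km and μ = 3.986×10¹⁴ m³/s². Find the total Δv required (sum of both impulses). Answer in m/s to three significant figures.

r₁ = 6371 + 512.2 = 6883.2 km = 6.8832×10⁶ m.
r₂ = 6371 + 19760 = 26131 km = 2.6131×10⁷ m.
Transfer ellipse a_t = (r₁ + r₂)/2 = 1.651×10⁷ m.
At r₁: circular v_c1 = √(μ/r₁) = 7610 m/s; transfer-perigee v_p = √[μ(2/r₁ − 1/a_t)] = 9574 m/s.
Δv₁ = v_p − v_c1 = 1965 m/s.
At r₂: circular v_c2 = √(μ/r₂) = 3906 m/s; transfer-apogee v_a = √[μ(2/r₂ − 1/a_t)] = 2522 m/s.
Δv₂ = v_c2 − v_a = 1384 m/s.
Total Δv = Δv₁ + Δv₂ = 3348 m/s.

Δv_total ≈ 3350 m/s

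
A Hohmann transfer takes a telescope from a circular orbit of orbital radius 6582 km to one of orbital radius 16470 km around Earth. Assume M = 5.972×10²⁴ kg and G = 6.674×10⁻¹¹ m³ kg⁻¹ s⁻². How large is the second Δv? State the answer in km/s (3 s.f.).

μ = GM = 6.674×10⁻¹¹ × 5.972×10²⁴ = 3.986×10¹⁴ m³/s².
r₁ = 6582 km = 6.582×10⁶ m.
r₂ = 16470 km = 1.647×10⁷ m.
Transfer ellipse a_t = (r₁ + r₂)/2 = 1.153×10⁷ m.
At r₁: circular v_c1 = √(μ/r₁) = 7782 m/s; transfer-perigee v_p = √[μ(2/r₁ − 1/a_t)] = 9302 m/s.
At r₂: circular v_c2 = √(μ/r₂) = 4919 m/s; transfer-apogee v_a = √[μ(2/r₂ − 1/a_t)] = 3717 m/s.
Δv₂ = v_c2 − v_a = 1202 m/s.
= 1.202 km/s.

Δv ≈ 1.20 km/s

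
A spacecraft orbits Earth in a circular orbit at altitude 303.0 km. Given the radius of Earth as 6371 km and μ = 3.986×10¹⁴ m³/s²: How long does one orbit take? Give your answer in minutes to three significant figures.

T ≈ 90.4 minutes

r = 6371 + 303.0 = 6674.0 km = 6.6740×10⁶ m.
Kepler's third law: T = 2π√(r³/μ) = 2π√((6.674×10⁶)³ / 3.986×10¹⁴).
r³/μ = 7.458×10⁵ s², so T = 2π × 8.636×10² = 5.426×10³ s.
Converting: 5.426×10³ s ÷ 60.00 = 90.44 minutes.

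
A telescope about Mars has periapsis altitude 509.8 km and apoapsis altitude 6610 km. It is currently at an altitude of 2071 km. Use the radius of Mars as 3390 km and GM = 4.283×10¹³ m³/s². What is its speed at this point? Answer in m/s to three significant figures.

r_p = 3390 + 509.8 = 3899.8 km = 3.8998×10⁶ m.
r_a = 3390 + 6610 = 10000 km = 1.0000×10⁷ m.
r = 3390 + 2071 = 5461.0 km = 5.461×10⁶ m.
Semi-major axis a = (r_p + r_a)/2 = 6949.9 km = 6.950×10⁶ m.
Vis-viva: v² = μ(2/r − 1/a) = 4.283×10¹³ × (3.662×10⁻⁷ − 1.439×10⁻⁷) = 9.523×10⁶ m²/s².
v = 3086 m/s.

v ≈ 3090 m/s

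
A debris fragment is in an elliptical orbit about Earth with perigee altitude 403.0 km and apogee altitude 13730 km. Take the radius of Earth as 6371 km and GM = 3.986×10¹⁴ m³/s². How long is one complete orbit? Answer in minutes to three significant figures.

T ≈ 258 minutes

r_p = 6371 + 403.0 = 6774.0 km = 6.7740×10⁶ m.
r_a = 6371 + 13730 = 20101 km = 2.0101×10⁷ m.
Semi-major axis a = (r_p + r_a)/2 = (6774.0 + 20101)/2 = 13438 km = 1.344×10⁷ m.
By Kepler's third law T = 2π√(a³/μ) = 2π × 2.467×10³ = 1.550×10⁴ s.
= 258.4 minutes.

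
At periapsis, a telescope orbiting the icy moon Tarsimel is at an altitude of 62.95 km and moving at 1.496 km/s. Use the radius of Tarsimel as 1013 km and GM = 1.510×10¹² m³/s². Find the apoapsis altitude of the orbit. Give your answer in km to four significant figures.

r_p = 1013 + 62.95 = 1076.0 km = 1.076×10⁶ m.
Specific energy ε = v²/2 − μ/r = -2.844×10⁵ J/kg, so a = −μ/(2ε) = 2.655×10⁶ m.
The apsides satisfy r_p + r_a = 2a, so the apoapsis radius is 2a − r_p = 4.233×10⁶ m = 4233.4 km.
Apoapsis altitude = 4233.4 − 1013 = 3220.4 km.

apoapsis altitude ≈ 3220 km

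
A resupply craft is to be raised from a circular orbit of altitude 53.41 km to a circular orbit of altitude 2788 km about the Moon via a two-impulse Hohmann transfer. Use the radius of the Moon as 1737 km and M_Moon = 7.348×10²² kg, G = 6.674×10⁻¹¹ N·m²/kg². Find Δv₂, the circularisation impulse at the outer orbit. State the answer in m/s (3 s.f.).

μ = GM = 6.674×10⁻¹¹ × 7.348×10²² = 4.904×10¹² m³/s².
r₁ = 1737 + 53.41 = 1790.4 km = 1.7904×10⁶ m.
r₂ = 1737 + 2788 = 4525.0 km = 4.5250×10⁶ m.
Transfer ellipse a_t = (r₁ + r₂)/2 = 3.158×10⁶ m.
At r₁: circular v_c1 = √(μ/r₁) = 1655 m/s; transfer-perilune v_p = √[μ(2/r₁ − 1/a_t)] = 1981 m/s.
At r₂: circular v_c2 = √(μ/r₂) = 1041 m/s; transfer-apolune v_a = √[μ(2/r₂ − 1/a_t)] = 783.9 m/s.
Δv₂ = v_c2 − v_a = 257.1 m/s.

Δv ≈ 257 m/s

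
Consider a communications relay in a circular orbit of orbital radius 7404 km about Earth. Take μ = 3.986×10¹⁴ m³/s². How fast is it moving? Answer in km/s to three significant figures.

v ≈ 7.34 km/s

r = 7404 km = 7.404×10⁶ m.
For a circular orbit v = √(μ/r) = √(3.986×10¹⁴ / 7.404×10⁶) = √(5.384×10⁷) = 7337 m/s.
That is 7.337 km/s.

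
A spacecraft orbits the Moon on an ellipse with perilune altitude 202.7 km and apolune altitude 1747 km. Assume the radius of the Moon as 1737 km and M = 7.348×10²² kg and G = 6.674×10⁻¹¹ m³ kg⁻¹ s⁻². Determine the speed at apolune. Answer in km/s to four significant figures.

v ≈ 1.003 km/s

μ = GM = 6.674×10⁻¹¹ × 7.348×10²² = 4.904×10¹² m³/s².
r_p = 1737 + 202.7 = 1939.7 km = 1.9397×10⁶ m.
r_a = 1737 + 1747 = 3484.0 km = 3.4840×10⁶ m.
Semi-major axis a = (r_p + r_a)/2 = 2711.8 km = 2.712×10⁶ m.
Vis-viva: v² = μ(2/r − 1/a) = 4.904×10¹² × (5.741×10⁻⁷ − 3.688×10⁻⁷) = 1.007×10⁶ m²/s².
v = 1003 m/s = 1.003 km/s.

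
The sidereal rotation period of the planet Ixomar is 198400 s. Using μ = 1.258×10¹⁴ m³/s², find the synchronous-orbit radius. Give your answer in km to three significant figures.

A synchronous orbit has period T, so by Kepler's third law a = (μT²/4π²)^(1/3).
μT²/4π² = 1.258×10¹⁴ × (1.984×10⁵)² / 39.48 = 1.254×10²³ m³.
a = 5.006×10⁷ m = 50057 km.

r_sync ≈ 50100 km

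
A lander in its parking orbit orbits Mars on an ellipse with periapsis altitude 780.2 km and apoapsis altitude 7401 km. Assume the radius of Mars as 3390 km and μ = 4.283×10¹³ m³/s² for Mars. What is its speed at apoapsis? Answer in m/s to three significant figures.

r_p = 3390 + 780.2 = 4170.2 km = 4.1702×10⁶ m.
r_a = 3390 + 7401 = 10791 km = 1.0791×10⁷ m.
Semi-major axis a = (r_p + r_a)/2 = 7480.6 km = 7.481×10⁶ m.
Vis-viva: v² = μ(2/r − 1/a) = 4.283×10¹³ × (1.853×10⁻⁷ − 1.337×10⁻⁷) = 2.213×10⁶ m²/s².
v = 1487 m/s.

v ≈ 1490 m/s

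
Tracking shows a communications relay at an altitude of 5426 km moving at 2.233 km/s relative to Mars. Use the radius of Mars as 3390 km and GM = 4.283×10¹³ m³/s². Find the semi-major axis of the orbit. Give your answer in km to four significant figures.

a ≈ 9055 km

r = 3390 + 5426 = 8816.0 km = 8.816×10⁶ m.
Vis-viva rearranged: 1/a = 2/r − v²/μ = 2.269×10⁻⁷ − 1.164×10⁻⁷ = 1.104×10⁻⁷ m⁻¹.
a = 9.055×10⁶ m = 9054.7 km.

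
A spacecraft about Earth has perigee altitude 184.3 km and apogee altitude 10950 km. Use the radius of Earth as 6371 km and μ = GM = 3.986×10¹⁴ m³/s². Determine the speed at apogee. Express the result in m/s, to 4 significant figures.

r_p = 6371 + 184.3 = 6555.3 km = 6.5553×10⁶ m.
r_a = 6371 + 10950 = 17321 km = 1.7321×10⁷ m.
Semi-major axis a = (r_p + r_a)/2 = 11938 km = 1.194×10⁷ m.
Vis-viva: v² = μ(2/r − 1/a) = 3.986×10¹⁴ × (1.155×10⁻⁷ − 8.377×10⁻⁸) = 1.264×10⁷ m²/s².
v = 3555 m/s.

v ≈ 3555 m/s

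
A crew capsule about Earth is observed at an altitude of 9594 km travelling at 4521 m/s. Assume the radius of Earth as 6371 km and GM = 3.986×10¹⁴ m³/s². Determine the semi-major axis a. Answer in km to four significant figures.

a ≈ 13510 km

r = 6371 + 9594 = 15965 km = 1.596×10⁷ m.
Specific orbital energy ε = v²/2 − μ/r = (4521)²/2 − 3.986×10¹⁴/1.596×10⁷ = -1.475×10⁷ J/kg.
Since ε = −μ/(2a), a = −μ/(2ε) = 1.351×10⁷ m = 13514 km.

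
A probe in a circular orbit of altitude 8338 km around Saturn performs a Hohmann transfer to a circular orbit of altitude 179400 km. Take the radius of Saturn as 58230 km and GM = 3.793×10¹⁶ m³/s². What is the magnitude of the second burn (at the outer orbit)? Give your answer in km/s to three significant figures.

Δv ≈ 4.28 km/s

r₁ = 58230 + 8338 = 66568 km = 6.6568×10⁷ m.
r₂ = 58230 + 179400 = 237630 km = 2.3763×10⁸ m.
Transfer ellipse a_t = (r₁ + r₂)/2 = 1.521×10⁸ m.
At r₁: circular v_c1 = √(μ/r₁) = 23870 m/s; transfer-perikrone v_p = √[μ(2/r₁ − 1/a_t)] = 29840 m/s.
At r₂: circular v_c2 = √(μ/r₂) = 12630 m/s; transfer-apokrone v_a = √[μ(2/r₂ − 1/a_t)] = 8358 m/s.
Δv₂ = v_c2 − v_a = 4276 m/s.
= 4.276 km/s.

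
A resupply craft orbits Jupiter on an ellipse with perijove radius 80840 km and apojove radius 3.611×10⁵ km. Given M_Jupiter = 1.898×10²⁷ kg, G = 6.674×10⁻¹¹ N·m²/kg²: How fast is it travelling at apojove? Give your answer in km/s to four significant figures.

μ = GM = 6.674×10⁻¹¹ × 1.898×10²⁷ = 1.267×10¹⁷ m³/s².
Semi-major axis a = (r_p + r_a)/2 = 2.2097×10⁵ km = 2.210×10⁸ m.
Vis-viva: v² = μ(2/r − 1/a) = 1.267×10¹⁷ × (5.539×10⁻⁹ − 4.526×10⁻⁹) = 1.283×10⁸ m²/s².
v = 11330 m/s = 11.33 km/s.

v ≈ 11.33 km/s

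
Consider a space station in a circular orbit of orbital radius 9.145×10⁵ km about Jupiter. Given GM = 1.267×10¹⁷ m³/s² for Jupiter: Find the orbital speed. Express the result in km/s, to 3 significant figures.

r = 9.145×10⁵ km = 9.145×10⁸ m.
For a circular orbit v = √(μ/r) = √(1.267×10¹⁷ / 9.145×10⁸) = √(1.385×10⁸) = 11770 m/s.
That is 11.77 km/s.

v ≈ 11.8 km/s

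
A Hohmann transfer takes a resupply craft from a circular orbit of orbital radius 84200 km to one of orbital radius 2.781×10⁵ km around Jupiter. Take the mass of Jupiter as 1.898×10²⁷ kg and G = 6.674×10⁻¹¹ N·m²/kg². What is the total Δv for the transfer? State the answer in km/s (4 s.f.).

μ = GM = 6.674×10⁻¹¹ × 1.898×10²⁷ = 1.267×10¹⁷ m³/s².
r₁ = 84200 km = 8.420×10⁷ m.
r₂ = 2.781×10⁵ km = 2.781×10⁸ m.
Transfer ellipse a_t = (r₁ + r₂)/2 = 1.812×10⁸ m.
At r₁: circular v_c1 = √(μ/r₁) = 38790 m/s; transfer-perijove v_p = √[μ(2/r₁ − 1/a_t)] = 48060 m/s.
Δv₁ = v_p − v_c1 = 9271 m/s.
At r₂: circular v_c2 = √(μ/r₂) = 21340 m/s; transfer-apojove v_a = √[μ(2/r₂ − 1/a_t)] = 14550 m/s.
Δv₂ = v_c2 − v_a = 6792 m/s.
Total Δv = Δv₁ + Δv₂ = 16060 m/s = 16.06 km/s.

Δv_total ≈ 16.06 km/s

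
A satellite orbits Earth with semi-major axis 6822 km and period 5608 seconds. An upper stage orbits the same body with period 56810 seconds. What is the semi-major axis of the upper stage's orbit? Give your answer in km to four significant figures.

a₂ ≈ 31940 km

Kepler's third law: a³ ∝ T², so a₂ = a₁ (T₂/T₁)^(2/3).
T₂/T₁ = 10.13, (T₂/T₁)^(2/3) = 4.682.
a₂ = 6822 × 4.682 = 31940 km.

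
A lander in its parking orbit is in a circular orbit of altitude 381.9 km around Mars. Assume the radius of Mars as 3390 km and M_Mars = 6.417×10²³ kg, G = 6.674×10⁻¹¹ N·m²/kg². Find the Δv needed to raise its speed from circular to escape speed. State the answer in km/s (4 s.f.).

μ = GM = 6.674×10⁻¹¹ × 6.417×10²³ = 4.283×10¹³ m³/s².
r = 3390 + 381.9 = 3771.9 km = 3.7719×10⁶ m.
Circular speed v_c = √(μ/r) = 3370 m/s.
Escape speed v_esc = √(2μ/r) = √2 × v_c = 4765 m/s.
Δv = v_esc − v_c = 1396 m/s = 1.396 km/s.

Δv ≈ 1.396 km/s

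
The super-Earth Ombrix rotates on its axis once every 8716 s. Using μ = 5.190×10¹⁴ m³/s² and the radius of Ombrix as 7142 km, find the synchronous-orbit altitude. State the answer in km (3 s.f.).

h_sync ≈ 2850 km

A synchronous orbit has period T, so by Kepler's third law a = (μT²/4π²)^(1/3).
μT²/4π² = 5.190×10¹⁴ × (8.716×10³)² / 39.48 = 9.987×10²⁰ m³.
a = 9.996×10⁶ m = 9995.7 km.
Altitude h = a − R = 9995.7 − 7142 = 2853.7 km.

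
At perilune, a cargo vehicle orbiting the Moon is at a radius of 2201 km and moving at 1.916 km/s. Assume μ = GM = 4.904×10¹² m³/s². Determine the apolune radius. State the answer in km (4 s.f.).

apolune radius ≈ 10290 km

r_p = 2.201×10⁶ m.
Specific energy ε = v²/2 − μ/r = -3.926×10⁵ J/kg, so a = −μ/(2ε) = 6.246×10⁶ m.
The apsides satisfy r_p + r_a = 2a, so the apolune radius is 2a − r_p = 1.029×10⁷ m = 10292 km.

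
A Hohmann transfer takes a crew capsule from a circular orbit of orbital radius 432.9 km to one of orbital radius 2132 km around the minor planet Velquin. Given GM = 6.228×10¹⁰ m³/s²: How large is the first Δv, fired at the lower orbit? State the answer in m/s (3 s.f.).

Δv ≈ 110 m/s

r₁ = 432.9 km = 4.329×10⁵ m.
r₂ = 2132 km = 2.132×10⁶ m.
Transfer ellipse a_t = (r₁ + r₂)/2 = 1.282×10⁶ m.
At r₁: circular v_c1 = √(μ/r₁) = 379.3 m/s; transfer-periapsis v_p = √[μ(2/r₁ − 1/a_t)] = 489.1 m/s.
Δv₁ = v_p − v_c1 = 109.8 m/s.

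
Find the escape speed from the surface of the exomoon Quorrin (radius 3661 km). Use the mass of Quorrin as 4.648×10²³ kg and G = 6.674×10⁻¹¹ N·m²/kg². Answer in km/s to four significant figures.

μ = GM = 6.674×10⁻¹¹ × 4.648×10²³ = 3.102×10¹³ m³/s².
r = R = 3.661×10⁶ m.
Escape speed v_esc = √(2μ/r) = √(2 × 3.102×10¹³ / 3.661×10⁶) = √(1.695×10⁷) = 4117 m/s.
= 4.117 km/s.

v_esc ≈ 4.117 km/s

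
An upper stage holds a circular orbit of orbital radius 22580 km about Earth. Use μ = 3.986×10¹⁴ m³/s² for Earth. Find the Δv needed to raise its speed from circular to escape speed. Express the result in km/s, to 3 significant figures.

r = 22580 km = 2.258×10⁷ m.
Circular speed v_c = √(μ/r) = 4202 m/s.
Escape speed v_esc = √(2μ/r) = √2 × v_c = 5942 m/s.
Δv = v_esc − v_c = 1740 m/s = 1.740 km/s.

Δv ≈ 1.74 km/s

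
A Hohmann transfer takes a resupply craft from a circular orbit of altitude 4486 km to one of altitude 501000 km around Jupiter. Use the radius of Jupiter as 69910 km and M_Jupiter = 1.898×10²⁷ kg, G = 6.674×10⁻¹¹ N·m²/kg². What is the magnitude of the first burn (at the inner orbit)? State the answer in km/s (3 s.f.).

μ = GM = 6.674×10⁻¹¹ × 1.898×10²⁷ = 1.267×10¹⁷ m³/s².
r₁ = 69910 + 4486 = 74396 km = 7.4396×10⁷ m.
r₂ = 69910 + 501000 = 570910 km = 5.7091×10⁸ m.
Transfer ellipse a_t = (r₁ + r₂)/2 = 3.227×10⁸ m.
At r₁: circular v_c1 = √(μ/r₁) = 41260 m/s; transfer-perijove v_p = √[μ(2/r₁ − 1/a_t)] = 54890 m/s.
Δv₁ = v_p − v_c1 = 13630 m/s.
= 13.63 km/s.

Δv ≈ 13.6 km/s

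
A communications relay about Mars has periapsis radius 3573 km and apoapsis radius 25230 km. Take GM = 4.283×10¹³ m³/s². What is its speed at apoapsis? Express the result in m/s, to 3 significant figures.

v ≈ 649 m/s

Semi-major axis a = (r_p + r_a)/2 = 14402 km = 1.440×10⁷ m.
Vis-viva: v² = μ(2/r − 1/a) = 4.283×10¹³ × (7.927×10⁻⁸ − 6.944×10⁻⁸) = 4.212×10⁵ m²/s².
v = 649.0 m/s.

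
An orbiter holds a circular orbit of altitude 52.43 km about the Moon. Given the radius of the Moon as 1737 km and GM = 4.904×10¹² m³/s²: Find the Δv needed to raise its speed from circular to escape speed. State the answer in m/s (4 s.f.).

r = 1737 + 52.43 = 1789.4 km = 1.7894×10⁶ m.
Circular speed v_c = √(μ/r) = 1655 m/s.
Escape speed v_esc = √(2μ/r) = √2 × v_c = 2341 m/s.
Δv = v_esc − v_c = 685.7 m/s.

Δv ≈ 685.7 m/s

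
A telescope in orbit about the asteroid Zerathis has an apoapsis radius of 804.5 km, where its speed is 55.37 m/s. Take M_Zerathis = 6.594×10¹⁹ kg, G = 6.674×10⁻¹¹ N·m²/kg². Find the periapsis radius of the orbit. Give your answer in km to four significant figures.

periapsis radius ≈ 313.2 km

μ = GM = 6.674×10⁻¹¹ × 6.594×10¹⁹ = 4.401×10⁹ m³/s².
r_a = 8.045×10⁵ m.
Specific energy ε = v²/2 − μ/r = -3.937×10³ J/kg, so a = −μ/(2ε) = 5.589×10⁵ m.
The apsides satisfy r_p + r_a = 2a, so the periapsis radius is 2a − r_a = 3.132×10⁵ m = 313.21 km.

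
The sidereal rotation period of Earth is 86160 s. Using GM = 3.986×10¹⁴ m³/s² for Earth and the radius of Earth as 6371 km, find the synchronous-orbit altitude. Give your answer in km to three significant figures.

h_sync ≈ 35800 km

A synchronous orbit has period T, so by Kepler's third law a = (μT²/4π²)^(1/3).
μT²/4π² = 3.986×10¹⁴ × (8.616×10⁴)² / 39.48 = 7.495×10²² m³.
a = 4.216×10⁷ m = 42163 km.
Altitude h = a − R = 42163 − 6371 = 35792 km.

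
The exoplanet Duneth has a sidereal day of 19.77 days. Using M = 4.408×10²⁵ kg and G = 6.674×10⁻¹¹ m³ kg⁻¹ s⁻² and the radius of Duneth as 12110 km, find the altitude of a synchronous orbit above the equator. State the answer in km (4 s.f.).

h_sync ≈ 5.892×10⁵ km

μ = GM = 6.674×10⁻¹¹ × 4.408×10²⁵ = 2.942×10¹⁵ m³/s².
T = 19.77 days = 1.708×10⁶ s.
A synchronous orbit has period T, so by Kepler's third law a = (μT²/4π²)^(1/3).
μT²/4π² = 2.942×10¹⁵ × (1.708×10⁶)² / 39.48 = 2.174×10²⁶ m³.
a = 6.013×10⁸ m = 6.0132×10⁵ km.
Altitude h = a − R = 6.0132×10⁵ − 12110 = 5.8921×10⁵ km.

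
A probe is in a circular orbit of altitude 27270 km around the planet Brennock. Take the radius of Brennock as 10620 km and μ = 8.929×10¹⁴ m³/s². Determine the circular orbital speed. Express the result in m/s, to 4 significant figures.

v ≈ 4854 m/s

r = 10620 + 27270 = 37890 km = 3.7890×10⁷ m.
For a circular orbit v = √(μ/r) = √(8.929×10¹⁴ / 3.789×10⁷) = √(2.357×10⁷) = 4854 m/s.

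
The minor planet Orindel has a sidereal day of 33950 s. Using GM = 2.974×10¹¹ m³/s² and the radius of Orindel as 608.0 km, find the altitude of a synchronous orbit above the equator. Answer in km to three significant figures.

h_sync ≈ 1450 km

A synchronous orbit has period T, so by Kepler's third law a = (μT²/4π²)^(1/3).
μT²/4π² = 2.974×10¹¹ × (3.395×10⁴)² / 39.48 = 8.683×10¹⁸ m³.
a = 2.055×10⁶ m = 2055.4 km.
Altitude h = a − R = 2055.4 − 608.0 = 1447.4 km.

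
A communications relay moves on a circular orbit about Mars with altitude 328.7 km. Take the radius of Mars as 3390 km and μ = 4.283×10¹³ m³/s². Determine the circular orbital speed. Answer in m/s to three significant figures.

r = 3390 + 328.7 = 3718.7 km = 3.7187×10⁶ m.
For a circular orbit v = √(μ/r) = √(4.283×10¹³ / 3.719×10⁶) = √(1.152×10⁷) = 3394 m/s.

v ≈ 3390 m/s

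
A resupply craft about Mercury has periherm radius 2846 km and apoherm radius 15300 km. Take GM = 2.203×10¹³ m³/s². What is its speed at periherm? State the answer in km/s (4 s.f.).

v ≈ 3.613 km/s

Semi-major axis a = (r_p + r_a)/2 = 9073.0 km = 9.073×10⁶ m.
Vis-viva: v² = μ(2/r − 1/a) = 2.203×10¹³ × (7.027×10⁻⁷ − 1.102×10⁻⁷) = 1.305×10⁷ m²/s².
v = 3613 m/s = 3.613 km/s.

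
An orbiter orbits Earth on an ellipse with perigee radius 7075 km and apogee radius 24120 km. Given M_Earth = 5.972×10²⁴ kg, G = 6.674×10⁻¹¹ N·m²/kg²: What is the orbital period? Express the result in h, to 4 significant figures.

T ≈ 5.385 h

μ = GM = 6.674×10⁻¹¹ × 5.972×10²⁴ = 3.986×10¹⁴ m³/s².
Semi-major axis a = (r_p + r_a)/2 = (7075.0 + 24120)/2 = 15598 km = 1.560×10⁷ m.
By Kepler's third law T = 2π√(a³/μ) = 2π × 3.086×10³ = 1.939×10⁴ s.
= 5.385 h.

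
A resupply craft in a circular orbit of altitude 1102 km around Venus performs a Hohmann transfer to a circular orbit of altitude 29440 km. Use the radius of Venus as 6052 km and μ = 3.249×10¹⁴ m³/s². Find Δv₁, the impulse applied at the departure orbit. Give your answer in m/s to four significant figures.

r₁ = 6052 + 1102 = 7154.0 km = 7.1540×10⁶ m.
r₂ = 6052 + 29440 = 35492 km = 3.5492×10⁷ m.
Transfer ellipse a_t = (r₁ + r₂)/2 = 2.132×10⁷ m.
At r₁: circular v_c1 = √(μ/r₁) = 6739 m/s; transfer-periapsis v_p = √[μ(2/r₁ − 1/a_t)] = 8694 m/s.
Δv₁ = v_p − v_c1 = 1955 m/s.

Δv ≈ 1955 m/s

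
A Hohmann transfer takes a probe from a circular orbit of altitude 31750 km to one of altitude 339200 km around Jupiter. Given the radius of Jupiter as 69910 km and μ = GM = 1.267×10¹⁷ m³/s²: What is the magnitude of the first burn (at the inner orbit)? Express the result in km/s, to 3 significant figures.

r₁ = 69910 + 31750 = 101660 km = 1.0166×10⁸ m.
r₂ = 69910 + 339200 = 409110 km = 4.0911×10⁸ m.
Transfer ellipse a_t = (r₁ + r₂)/2 = 2.554×10⁸ m.
At r₁: circular v_c1 = √(μ/r₁) = 35300 m/s; transfer-perijove v_p = √[μ(2/r₁ − 1/a_t)] = 44680 m/s.
Δv₁ = v_p − v_c1 = 9379 m/s.
= 9.379 km/s.

Δv ≈ 9.38 km/s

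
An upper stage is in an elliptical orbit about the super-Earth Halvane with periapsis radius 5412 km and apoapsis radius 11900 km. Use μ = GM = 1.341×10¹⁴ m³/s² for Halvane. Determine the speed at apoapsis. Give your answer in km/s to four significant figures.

v ≈ 2.654 km/s

Semi-major axis a = (r_p + r_a)/2 = 8656.0 km = 8.656×10⁶ m.
Vis-viva: v² = μ(2/r − 1/a) = 1.341×10¹⁴ × (1.681×10⁻⁷ − 1.155×10⁻⁷) = 7.046×10⁶ m²/s².
v = 2654 m/s = 2.654 km/s.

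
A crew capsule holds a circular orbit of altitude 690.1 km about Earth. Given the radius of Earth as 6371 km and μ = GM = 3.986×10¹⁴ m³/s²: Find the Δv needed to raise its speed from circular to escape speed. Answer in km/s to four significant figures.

r = 6371 + 690.1 = 7061.1 km = 7.0611×10⁶ m.
Circular speed v_c = √(μ/r) = 7513 m/s.
Escape speed v_esc = √(2μ/r) = √2 × v_c = 10630 m/s.
Δv = v_esc − v_c = 3112 m/s = 3.112 km/s.

Δv ≈ 3.112 km/s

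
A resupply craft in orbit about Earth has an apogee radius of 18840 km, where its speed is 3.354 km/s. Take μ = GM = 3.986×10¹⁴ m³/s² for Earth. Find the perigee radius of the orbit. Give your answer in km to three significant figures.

r_a = 1.884×10⁷ m.
Specific energy ε = v²/2 − μ/r = -1.553×10⁷ J/kg, so a = −μ/(2ε) = 1.283×10⁷ m.
The apsides satisfy r_p + r_a = 2a, so the perigee radius is 2a − r_a = 6.822×10⁶ m = 6822.4 km.

perigee radius ≈ 6820 km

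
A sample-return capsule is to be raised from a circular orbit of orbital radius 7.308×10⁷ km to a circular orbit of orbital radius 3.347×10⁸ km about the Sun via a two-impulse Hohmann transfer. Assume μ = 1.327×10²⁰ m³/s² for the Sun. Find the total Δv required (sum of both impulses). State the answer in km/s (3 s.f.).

r₁ = 7.308×10⁷ km = 7.308×10¹⁰ m.
r₂ = 3.347×10⁸ km = 3.347×10¹¹ m.
Transfer ellipse a_t = (r₁ + r₂)/2 = 2.039×10¹¹ m.
At r₁: circular v_c1 = √(μ/r₁) = 42610 m/s; transfer-perihelion v_p = √[μ(2/r₁ − 1/a_t)] = 54600 m/s.
Δv₁ = v_p − v_c1 = 11980 m/s.
At r₂: circular v_c2 = √(μ/r₂) = 19910 m/s; transfer-aphelion v_a = √[μ(2/r₂ − 1/a_t)] = 11920 m/s.
Δv₂ = v_c2 − v_a = 7991 m/s.
Total Δv = Δv₁ + Δv₂ = 19980 m/s = 19.98 km/s.

Δv_total ≈ 20.0 km/s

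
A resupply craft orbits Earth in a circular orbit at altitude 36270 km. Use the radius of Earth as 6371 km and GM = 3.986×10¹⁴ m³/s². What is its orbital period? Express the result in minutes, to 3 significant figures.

r = 6371 + 36270 = 42641 km = 4.2641×10⁷ m.
Kepler's third law: T = 2π√(r³/μ) = 2π√((4.264×10⁷)³ / 3.986×10¹⁴).
r³/μ = 1.945×10⁸ s², so T = 2π × 1.395×10⁴ = 8.763×10⁴ s.
Converting: 8.763×10⁴ s ÷ 60.00 = 1460 minutes.

T ≈ 1460 minutes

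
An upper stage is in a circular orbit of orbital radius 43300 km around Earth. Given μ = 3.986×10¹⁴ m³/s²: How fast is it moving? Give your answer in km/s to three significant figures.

r = 43300 km = 4.330×10⁷ m.
For a circular orbit v = √(μ/r) = √(3.986×10¹⁴ / 4.330×10⁷) = √(9.206×10⁶) = 3034 m/s.
That is 3.034 km/s.

v ≈ 3.03 km/s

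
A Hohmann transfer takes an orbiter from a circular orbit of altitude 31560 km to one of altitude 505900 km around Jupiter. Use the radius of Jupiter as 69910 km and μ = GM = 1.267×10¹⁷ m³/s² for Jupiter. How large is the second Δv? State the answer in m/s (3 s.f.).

r₁ = 69910 + 31560 = 101470 km = 1.0147×10⁸ m.
r₂ = 69910 + 505900 = 575810 km = 5.7581×10⁸ m.
Transfer ellipse a_t = (r₁ + r₂)/2 = 3.386×10⁸ m.
At r₁: circular v_c1 = √(μ/r₁) = 35340 m/s; transfer-perijove v_p = √[μ(2/r₁ − 1/a_t)] = 46080 m/s.
At r₂: circular v_c2 = √(μ/r₂) = 14830 m/s; transfer-apojove v_a = √[μ(2/r₂ − 1/a_t)] = 8120 m/s.
Δv₂ = v_c2 − v_a = 6714 m/s.

Δv ≈ 6710 m/s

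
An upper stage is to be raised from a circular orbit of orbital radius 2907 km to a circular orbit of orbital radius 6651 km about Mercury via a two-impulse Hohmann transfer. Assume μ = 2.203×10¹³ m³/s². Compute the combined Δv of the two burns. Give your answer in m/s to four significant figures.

r₁ = 2907 km = 2.907×10⁶ m.
r₂ = 6651 km = 6.651×10⁶ m.
Transfer ellipse a_t = (r₁ + r₂)/2 = 4.779×10⁶ m.
At r₁: circular v_c1 = √(μ/r₁) = 2753 m/s; transfer-periherm v_p = √[μ(2/r₁ − 1/a_t)] = 3248 m/s.
Δv₁ = v_p − v_c1 = 494.7 m/s.
At r₂: circular v_c2 = √(μ/r₂) = 1820 m/s; transfer-apoherm v_a = √[μ(2/r₂ − 1/a_t)] = 1419 m/s.
Δv₂ = v_c2 − v_a = 400.5 m/s.
Total Δv = Δv₁ + Δv₂ = 895.2 m/s.

Δv_total ≈ 895.2 m/s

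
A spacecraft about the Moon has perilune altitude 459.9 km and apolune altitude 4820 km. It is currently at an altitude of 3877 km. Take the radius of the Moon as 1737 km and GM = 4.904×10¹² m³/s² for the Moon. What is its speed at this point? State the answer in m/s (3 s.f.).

r_p = 1737 + 459.9 = 2196.9 km = 2.1969×10⁶ m.
r_a = 1737 + 4820 = 6557.0 km = 6.5570×10⁶ m.
r = 1737 + 3877 = 5614.0 km = 5.614×10⁶ m.
Semi-major axis a = (r_p + r_a)/2 = 4376.9 km = 4.377×10⁶ m.
Vis-viva: v² = μ(2/r − 1/a) = 4.904×10¹² × (3.563×10⁻⁷ − 2.285×10⁻⁷) = 6.266×10⁵ m²/s².
v = 791.6 m/s.

v ≈ 792 m/s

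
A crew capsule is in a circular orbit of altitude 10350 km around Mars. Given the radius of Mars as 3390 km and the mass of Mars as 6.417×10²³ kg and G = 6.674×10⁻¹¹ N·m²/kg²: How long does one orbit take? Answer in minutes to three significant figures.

T ≈ 815 minutes

μ = GM = 6.674×10⁻¹¹ × 6.417×10²³ = 4.283×10¹³ m³/s².
r = 3390 + 10350 = 13740 km = 1.3740×10⁷ m.
Kepler's third law: T = 2π√(r³/μ) = 2π√((1.374×10⁷)³ / 4.283×10¹³).
r³/μ = 6.057×10⁷ s², so T = 2π × 7.783×10³ = 4.890×10⁴ s.
Converting: 4.890×10⁴ s ÷ 60.00 = 815.0 minutes.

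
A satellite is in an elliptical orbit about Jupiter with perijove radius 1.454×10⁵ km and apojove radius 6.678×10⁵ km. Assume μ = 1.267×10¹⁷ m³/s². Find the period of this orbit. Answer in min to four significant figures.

Semi-major axis a = (r_p + r_a)/2 = (1.4540×10⁵ + 6.6780×10⁵)/2 = 4.0660×10⁵ km = 4.066×10⁸ m.
By Kepler's third law T = 2π√(a³/μ) = 2π × 2.303×10⁴ = 1.447×10⁵ s.
= 2412 min.

T ≈ 2412 min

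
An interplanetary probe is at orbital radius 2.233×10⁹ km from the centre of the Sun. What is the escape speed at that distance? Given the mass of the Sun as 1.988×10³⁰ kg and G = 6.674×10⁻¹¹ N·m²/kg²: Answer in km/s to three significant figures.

μ = GM = 6.674×10⁻¹¹ × 1.988×10³⁰ = 1.327×10²⁰ m³/s².
r = 2.233×10⁹ km = 2.233×10¹² m.
Escape speed v_esc = √(2μ/r) = √(2 × 1.327×10²⁰ / 2.233×10¹²) = √(1.188×10⁸) = 10900 m/s.
= 10.90 km/s.

v_esc ≈ 10.9 km/s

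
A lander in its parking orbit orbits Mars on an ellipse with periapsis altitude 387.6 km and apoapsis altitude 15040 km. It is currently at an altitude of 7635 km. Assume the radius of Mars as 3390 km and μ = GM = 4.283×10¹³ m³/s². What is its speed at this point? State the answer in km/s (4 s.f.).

v ≈ 1.978 km/s

r_p = 3390 + 387.6 = 3777.6 km = 3.7776×10⁶ m.
r_a = 3390 + 15040 = 18430 km = 1.8430×10⁷ m.
r = 3390 + 7635 = 11025 km = 1.102×10⁷ m.
Semi-major axis a = (r_p + r_a)/2 = 11104 km = 1.110×10⁷ m.
Vis-viva: v² = μ(2/r − 1/a) = 4.283×10¹³ × (1.814×10⁻⁷ − 9.006×10⁻⁸) = 3.912×10⁶ m²/s².
v = 1978 m/s = 1.978 km/s.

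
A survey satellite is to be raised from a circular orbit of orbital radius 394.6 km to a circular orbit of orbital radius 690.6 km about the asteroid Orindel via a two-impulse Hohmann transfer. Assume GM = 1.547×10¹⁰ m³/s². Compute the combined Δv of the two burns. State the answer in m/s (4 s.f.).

r₁ = 394.6 km = 3.946×10⁵ m.
r₂ = 690.6 km = 6.906×10⁵ m.
Transfer ellipse a_t = (r₁ + r₂)/2 = 5.426×10⁵ m.
At r₁: circular v_c1 = √(μ/r₁) = 198.0 m/s; transfer-periapsis v_p = √[μ(2/r₁ − 1/a_t)] = 223.4 m/s.
Δv₁ = v_p − v_c1 = 25.38 m/s.
At r₂: circular v_c2 = √(μ/r₂) = 149.7 m/s; transfer-apoapsis v_a = √[μ(2/r₂ − 1/a_t)] = 127.6 m/s.
Δv₂ = v_c2 − v_a = 22.03 m/s.
Total Δv = Δv₁ + Δv₂ = 47.41 m/s.

Δv_total ≈ 47.41 m/s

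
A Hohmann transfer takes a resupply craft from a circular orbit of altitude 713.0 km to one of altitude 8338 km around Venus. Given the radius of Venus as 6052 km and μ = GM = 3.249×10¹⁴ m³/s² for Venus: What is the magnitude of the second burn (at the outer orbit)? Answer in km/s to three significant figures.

Δv ≈ 0.952 km/s

r₁ = 6052 + 713.0 = 6765.0 km = 6.7650×10⁶ m.
r₂ = 6052 + 8338 = 14390 km = 1.4390×10⁷ m.
Transfer ellipse a_t = (r₁ + r₂)/2 = 1.058×10⁷ m.
At r₁: circular v_c1 = √(μ/r₁) = 6930 m/s; transfer-periapsis v_p = √[μ(2/r₁ − 1/a_t)] = 8083 m/s.
At r₂: circular v_c2 = √(μ/r₂) = 4752 m/s; transfer-apoapsis v_a = √[μ(2/r₂ − 1/a_t)] = 3800 m/s.
Δv₂ = v_c2 − v_a = 951.6 m/s.
= 0.9516 km/s.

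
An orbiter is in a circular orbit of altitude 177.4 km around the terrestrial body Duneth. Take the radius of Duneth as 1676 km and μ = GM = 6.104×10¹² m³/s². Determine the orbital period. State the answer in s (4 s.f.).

T ≈ 6417 s

r = 1676 + 177.4 = 1853.4 km = 1.8534×10⁶ m.
Kepler's third law: T = 2π√(r³/μ) = 2π√((1.853×10⁶)³ / 6.104×10¹²).
r³/μ = 1.043×10⁶ s², so T = 2π × 1.021×10³ = 6.417×10³ s.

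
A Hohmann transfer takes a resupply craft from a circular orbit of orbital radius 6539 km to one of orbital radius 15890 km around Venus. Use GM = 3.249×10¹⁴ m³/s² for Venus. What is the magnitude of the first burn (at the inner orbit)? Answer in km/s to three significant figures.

Δv ≈ 1.34 km/s

r₁ = 6539 km = 6.539×10⁶ m.
r₂ = 15890 km = 1.589×10⁷ m.
Transfer ellipse a_t = (r₁ + r₂)/2 = 1.121×10⁷ m.
At r₁: circular v_c1 = √(μ/r₁) = 7049 m/s; transfer-periapsis v_p = √[μ(2/r₁ − 1/a_t)] = 8391 m/s.
Δv₁ = v_p − v_c1 = 1342 m/s.
= 1.342 km/s.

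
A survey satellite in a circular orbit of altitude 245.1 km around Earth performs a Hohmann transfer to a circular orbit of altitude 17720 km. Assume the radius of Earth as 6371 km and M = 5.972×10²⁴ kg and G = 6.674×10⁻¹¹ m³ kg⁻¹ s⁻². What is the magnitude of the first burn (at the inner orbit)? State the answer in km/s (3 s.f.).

μ = GM = 6.674×10⁻¹¹ × 5.972×10²⁴ = 3.986×10¹⁴ m³/s².
r₁ = 6371 + 245.1 = 6616.1 km = 6.6161×10⁶ m.
r₂ = 6371 + 17720 = 24091 km = 2.4091×10⁷ m.
Transfer ellipse a_t = (r₁ + r₂)/2 = 1.535×10⁷ m.
At r₁: circular v_c1 = √(μ/r₁) = 7762 m/s; transfer-perigee v_p = √[μ(2/r₁ − 1/a_t)] = 9722 m/s.
Δv₁ = v_p − v_c1 = 1961 m/s.
= 1.961 km/s.

Δv ≈ 1.96 km/s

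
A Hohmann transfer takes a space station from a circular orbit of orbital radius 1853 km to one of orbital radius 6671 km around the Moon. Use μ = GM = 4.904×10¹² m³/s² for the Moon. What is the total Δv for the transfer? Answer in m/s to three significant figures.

r₁ = 1853 km = 1.853×10⁶ m.
r₂ = 6671 km = 6.671×10⁶ m.
Transfer ellipse a_t = (r₁ + r₂)/2 = 4.262×10⁶ m.
At r₁: circular v_c1 = √(μ/r₁) = 1627 m/s; transfer-perilune v_p = √[μ(2/r₁ − 1/a_t)] = 2035 m/s.
Δv₁ = v_p − v_c1 = 408.5 m/s.
At r₂: circular v_c2 = √(μ/r₂) = 857.4 m/s; transfer-apolune v_a = √[μ(2/r₂ − 1/a_t)] = 565.3 m/s.
Δv₂ = v_c2 − v_a = 292.1 m/s.
Total Δv = Δv₁ + Δv₂ = 700.5 m/s.

Δv_total ≈ 701 m/s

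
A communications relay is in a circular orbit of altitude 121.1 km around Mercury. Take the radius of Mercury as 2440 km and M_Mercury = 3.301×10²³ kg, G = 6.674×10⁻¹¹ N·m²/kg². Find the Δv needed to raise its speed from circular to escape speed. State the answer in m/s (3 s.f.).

Δv ≈ 1210 m/s

μ = GM = 6.674×10⁻¹¹ × 3.301×10²³ = 2.203×10¹³ m³/s².
r = 2440 + 121.1 = 2561.1 km = 2.5611×10⁶ m.
Circular speed v_c = √(μ/r) = 2933 m/s.
Escape speed v_esc = √(2μ/r) = √2 × v_c = 4148 m/s.
Δv = v_esc − v_c = 1215 m/s.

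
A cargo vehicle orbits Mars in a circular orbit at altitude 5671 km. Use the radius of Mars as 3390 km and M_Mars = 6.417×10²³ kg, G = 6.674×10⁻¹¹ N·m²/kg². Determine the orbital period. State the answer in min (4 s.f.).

T ≈ 436.4 min

μ = GM = 6.674×10⁻¹¹ × 6.417×10²³ = 4.283×10¹³ m³/s².
r = 3390 + 5671 = 9061.0 km = 9.0610×10⁶ m.
Kepler's third law: T = 2π√(r³/μ) = 2π√((9.061×10⁶)³ / 4.283×10¹³).
r³/μ = 1.737×10⁷ s², so T = 2π × 4.168×10³ = 2.619×10⁴ s.
Converting: 2.619×10⁴ s ÷ 60.00 = 436.4 min.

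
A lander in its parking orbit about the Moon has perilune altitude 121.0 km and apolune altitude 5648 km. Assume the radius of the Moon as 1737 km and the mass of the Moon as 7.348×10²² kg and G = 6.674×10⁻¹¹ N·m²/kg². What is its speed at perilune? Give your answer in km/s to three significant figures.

v ≈ 2.05 km/s

μ = GM = 6.674×10⁻¹¹ × 7.348×10²² = 4.904×10¹² m³/s².
r_p = 1737 + 121.0 = 1858.0 km = 1.8580×10⁶ m.
r_a = 1737 + 5648 = 7385.0 km = 7.3850×10⁶ m.
Semi-major axis a = (r_p + r_a)/2 = 4621.5 km = 4.622×10⁶ m.
Vis-viva: v² = μ(2/r − 1/a) = 4.904×10¹² × (1.076×10⁻⁶ − 2.164×10⁻⁷) = 4.218×10⁶ m²/s².
v = 2054 m/s = 2.054 km/s.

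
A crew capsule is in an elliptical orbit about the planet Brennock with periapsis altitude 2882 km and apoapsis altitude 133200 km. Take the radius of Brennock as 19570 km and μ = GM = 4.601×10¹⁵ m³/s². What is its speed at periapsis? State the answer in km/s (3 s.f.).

r_p = 19570 + 2882 = 22452 km = 2.2452×10⁷ m.
r_a = 19570 + 133200 = 152770 km = 1.5277×10⁸ m.
Semi-major axis a = (r_p + r_a)/2 = 87611 km = 8.761×10⁷ m.
Vis-viva: v² = μ(2/r − 1/a) = 4.601×10¹⁵ × (8.908×10⁻⁸ − 1.141×10⁻⁸) = 3.573×10⁸ m²/s².
v = 18900 m/s = 18.90 km/s.

v ≈ 18.9 km/s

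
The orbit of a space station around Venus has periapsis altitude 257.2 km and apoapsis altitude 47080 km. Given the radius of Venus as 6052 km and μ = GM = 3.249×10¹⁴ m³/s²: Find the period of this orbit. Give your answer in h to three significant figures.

T ≈ 15.7 h

r_p = 6052 + 257.2 = 6309.2 km = 6.3092×10⁶ m.
r_a = 6052 + 47080 = 53132 km = 5.3132×10⁷ m.
Semi-major axis a = (r_p + r_a)/2 = (6309.2 + 53132)/2 = 29721 km = 2.972×10⁷ m.
By Kepler's third law T = 2π√(a³/μ) = 2π × 8.989×10³ = 5.648×10⁴ s.
= 15.69 h.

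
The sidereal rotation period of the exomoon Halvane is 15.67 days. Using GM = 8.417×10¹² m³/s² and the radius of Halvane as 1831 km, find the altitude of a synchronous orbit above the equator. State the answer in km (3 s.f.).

T = 15.67 days = 1.354×10⁶ s.
A synchronous orbit has period T, so by Kepler's third law a = (μT²/4π²)^(1/3).
μT²/4π² = 8.417×10¹² × (1.354×10⁶)² / 39.48 = 3.908×10²³ m³.
a = 7.311×10⁷ m = 73112 km.
Altitude h = a − R = 73112 − 1831 = 71281 km.

h_sync ≈ 71300 km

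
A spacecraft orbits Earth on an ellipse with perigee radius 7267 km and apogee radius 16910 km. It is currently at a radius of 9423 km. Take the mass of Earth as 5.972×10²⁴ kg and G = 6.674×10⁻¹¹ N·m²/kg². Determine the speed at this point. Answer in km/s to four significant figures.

μ = GM = 6.674×10⁻¹¹ × 5.972×10²⁴ = 3.986×10¹⁴ m³/s².
Semi-major axis a = (r_p + r_a)/2 = 12088 km = 1.209×10⁷ m.
Vis-viva: v² = μ(2/r − 1/a) = 3.986×10¹⁴ × (2.122×10⁻⁷ − 8.272×10⁻⁸) = 5.162×10⁷ m²/s².
v = 7185 m/s = 7.185 km/s.

v ≈ 7.185 km/s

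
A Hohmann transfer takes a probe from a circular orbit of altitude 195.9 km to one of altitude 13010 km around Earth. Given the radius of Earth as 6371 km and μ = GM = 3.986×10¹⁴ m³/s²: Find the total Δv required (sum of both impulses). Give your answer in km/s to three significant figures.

r₁ = 6371 + 195.9 = 6566.9 km = 6.5669×10⁶ m.
r₂ = 6371 + 13010 = 19381 km = 1.9381×10⁷ m.
Transfer ellipse a_t = (r₁ + r₂)/2 = 1.297×10⁷ m.
At r₁: circular v_c1 = √(μ/r₁) = 7791 m/s; transfer-perigee v_p = √[μ(2/r₁ − 1/a_t)] = 9522 m/s.
Δv₁ = v_p − v_c1 = 1731 m/s.
At r₂: circular v_c2 = √(μ/r₂) = 4535 m/s; transfer-apogee v_a = √[μ(2/r₂ − 1/a_t)] = 3226 m/s.
Δv₂ = v_c2 − v_a = 1309 m/s.
Total Δv = Δv₁ + Δv₂ = 3040 m/s = 3.040 km/s.

Δv_total ≈ 3.04 km/s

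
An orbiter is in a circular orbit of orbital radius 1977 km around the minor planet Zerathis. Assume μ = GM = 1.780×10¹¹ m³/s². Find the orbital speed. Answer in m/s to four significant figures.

v ≈ 300.1 m/s

r = 1977 km = 1.977×10⁶ m.
For a circular orbit v = √(μ/r) = √(1.780×10¹¹ / 1.977×10⁶) = √(9.004×10⁴) = 300.1 m/s.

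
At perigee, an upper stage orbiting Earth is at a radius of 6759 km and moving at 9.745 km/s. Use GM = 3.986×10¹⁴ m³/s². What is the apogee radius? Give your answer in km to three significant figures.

apogee radius ≈ 27900 km

r_p = 6.759×10⁶ m.
Specific energy ε = v²/2 − μ/r = -1.149×10⁷ J/kg, so a = −μ/(2ε) = 1.734×10⁷ m.
The apsides satisfy r_p + r_a = 2a, so the apogee radius is 2a − r_p = 2.793×10⁷ m = 27930 km.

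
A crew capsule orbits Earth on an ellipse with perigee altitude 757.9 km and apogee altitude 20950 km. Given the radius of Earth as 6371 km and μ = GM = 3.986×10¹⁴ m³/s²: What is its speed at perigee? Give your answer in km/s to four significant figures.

v ≈ 9.417 km/s

r_p = 6371 + 757.9 = 7128.9 km = 7.1289×10⁶ m.
r_a = 6371 + 20950 = 27321 km = 2.7321×10⁷ m.
Semi-major axis a = (r_p + r_a)/2 = 17225 km = 1.722×10⁷ m.
Vis-viva: v² = μ(2/r − 1/a) = 3.986×10¹⁴ × (2.805×10⁻⁷ − 5.806×10⁻⁸) = 8.869×10⁷ m²/s².
v = 9417 m/s = 9.417 km/s.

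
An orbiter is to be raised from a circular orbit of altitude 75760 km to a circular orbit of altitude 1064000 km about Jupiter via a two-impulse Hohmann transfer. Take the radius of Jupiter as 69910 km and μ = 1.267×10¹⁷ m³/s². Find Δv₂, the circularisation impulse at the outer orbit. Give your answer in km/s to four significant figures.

r₁ = 69910 + 75760 = 145670 km = 1.4567×10⁸ m.
r₂ = 69910 + 1064000 = 1133900 km = 1.1339×10⁹ m.
Transfer ellipse a_t = (r₁ + r₂)/2 = 6.398×10⁸ m.
At r₁: circular v_c1 = √(μ/r₁) = 29490 m/s; transfer-perijove v_p = √[μ(2/r₁ − 1/a_t)] = 39260 m/s.
At r₂: circular v_c2 = √(μ/r₂) = 10570 m/s; transfer-apojove v_a = √[μ(2/r₂ − 1/a_t)] = 5044 m/s.
Δv₂ = v_c2 − v_a = 5527 m/s.
= 5.527 km/s.

Δv ≈ 5.527 km/s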